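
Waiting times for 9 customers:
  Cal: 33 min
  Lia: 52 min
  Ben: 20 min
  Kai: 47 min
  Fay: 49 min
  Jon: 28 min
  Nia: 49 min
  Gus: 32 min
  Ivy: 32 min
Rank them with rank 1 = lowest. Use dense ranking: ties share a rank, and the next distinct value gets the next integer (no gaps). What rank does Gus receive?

3

Sorted (ascending): 20, 28, 32, 32, 33, 47, 49, 49, 52
The 2 values of 32 share dense rank 3.
The 2 values of 49 share dense rank 6.
Remaining distinct values take the next consecutive integers.
Gus has value 32 min → rank 3.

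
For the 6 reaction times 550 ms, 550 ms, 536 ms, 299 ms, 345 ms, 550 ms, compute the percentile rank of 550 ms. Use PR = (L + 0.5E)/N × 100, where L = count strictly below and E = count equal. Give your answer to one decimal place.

N = 6.
Strictly below 550: 3. Equal to 550: 3.
PR = (3 + 0.5·3)/6 × 100 = 75.0

75.0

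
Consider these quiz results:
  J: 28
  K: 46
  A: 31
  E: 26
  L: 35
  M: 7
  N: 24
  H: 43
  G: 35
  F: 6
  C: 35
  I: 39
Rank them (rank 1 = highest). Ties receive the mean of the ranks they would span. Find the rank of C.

Sorted (descending): 46, 43, 39, 35, 35, 35, 31, 28, 26, 24, 7, 6
The 3 values of 35 occupy positions 4–6 → average rank 5.
C has value 35 → rank 5.

5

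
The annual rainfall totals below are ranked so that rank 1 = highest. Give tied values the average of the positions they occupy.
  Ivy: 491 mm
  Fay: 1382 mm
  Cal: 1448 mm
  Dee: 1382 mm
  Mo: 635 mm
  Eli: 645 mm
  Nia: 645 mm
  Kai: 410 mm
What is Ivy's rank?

7

Sorted (descending): 1448, 1382, 1382, 645, 645, 635, 491, 410
The 2 values of 1382 occupy positions 2–3 → average rank (2+3)/2 = 2.5.
The 2 values of 645 occupy positions 4–5 → average rank (4+5)/2 = 4.5.
Ivy has value 491 mm → rank 7.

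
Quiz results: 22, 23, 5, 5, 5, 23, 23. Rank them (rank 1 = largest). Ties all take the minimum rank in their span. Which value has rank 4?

22

Sorted (descending): 23, 23, 23, 22, 5, 5, 5
The 3 values of 23 occupy positions 1–3 → each gets rank 1.
The 3 values of 5 occupy positions 5–7 → each gets rank 5.
Rank 4 → value 22.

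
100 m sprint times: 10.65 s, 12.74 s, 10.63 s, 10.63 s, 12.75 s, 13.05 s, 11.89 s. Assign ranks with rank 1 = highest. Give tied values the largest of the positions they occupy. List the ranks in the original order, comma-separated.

5, 3, 7, 7, 2, 1, 4

Sorted (descending): 13.05, 12.75, 12.74, 11.89, 10.65, 10.63, 10.63
The 2 values of 10.63 occupy positions 6–7 → each gets rank 7.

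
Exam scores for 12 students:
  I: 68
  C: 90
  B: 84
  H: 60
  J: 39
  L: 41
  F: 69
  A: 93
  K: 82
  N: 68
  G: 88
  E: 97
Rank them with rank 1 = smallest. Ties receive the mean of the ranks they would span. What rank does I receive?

4.5

Sorted (ascending): 39, 41, 60, 68, 68, 69, 82, 84, 88, 90, 93, 97
The 2 values of 68 occupy positions 4–5 → average rank (4+5)/2 = 4.5.
I has value 68 → rank 4.5.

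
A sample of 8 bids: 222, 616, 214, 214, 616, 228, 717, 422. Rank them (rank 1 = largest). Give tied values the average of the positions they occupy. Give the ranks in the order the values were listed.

6, 2.5, 7.5, 7.5, 2.5, 5, 1, 4

Sorted (descending): 717, 616, 616, 422, 228, 222, 214, 214
The 2 values of 616 occupy positions 2–3 → average rank (2+3)/2 = 2.5.
The 2 values of 214 occupy positions 7–8 → average rank (7+8)/2 = 7.5.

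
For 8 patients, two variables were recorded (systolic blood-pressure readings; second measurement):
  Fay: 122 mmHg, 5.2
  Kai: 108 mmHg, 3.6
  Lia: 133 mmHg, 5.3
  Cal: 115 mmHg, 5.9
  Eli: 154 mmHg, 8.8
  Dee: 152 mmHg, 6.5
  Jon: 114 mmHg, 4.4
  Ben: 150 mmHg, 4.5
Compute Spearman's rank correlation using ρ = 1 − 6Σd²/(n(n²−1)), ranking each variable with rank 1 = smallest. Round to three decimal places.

Ranks of variable 1: 4, 1, 5, 3, 8, 7, 2, 6
Ranks of variable 2: 4, 1, 5, 6, 8, 7, 2, 3
d = r₁ − r₂: 0, 0, 0, -3, 0, 0, 0, 3
d²: 0, 0, 0, 9, 0, 0, 0, 9; Σd² = 18
ρ = 1 − 6·18/(8·63) = 1 − 108/504 = 0.786

0.786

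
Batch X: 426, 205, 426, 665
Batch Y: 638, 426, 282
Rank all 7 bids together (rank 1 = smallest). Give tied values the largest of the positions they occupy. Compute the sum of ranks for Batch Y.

Sorted (ascending): 205, 282, 426, 426, 426, 638, 665
The 3 values of 426 occupy positions 3–5 → each gets rank 5.
Batch Y values → pooled ranks: 638→6, 426→5, 282→2
Rank sum = 6 + 5 + 2 = 13

13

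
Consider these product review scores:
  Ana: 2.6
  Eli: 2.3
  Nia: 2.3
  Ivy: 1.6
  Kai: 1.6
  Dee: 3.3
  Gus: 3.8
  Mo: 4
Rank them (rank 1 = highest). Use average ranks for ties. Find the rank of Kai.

7.5

Sorted (descending): 4, 3.8, 3.3, 2.6, 2.3, 2.3, 1.6, 1.6
The 2 values of 2.3 occupy positions 5–6 → average rank (5+6)/2 = 5.5.
The 2 values of 1.6 occupy positions 7–8 → average rank (7+8)/2 = 7.5.
Kai has value 1.6 → rank 7.5.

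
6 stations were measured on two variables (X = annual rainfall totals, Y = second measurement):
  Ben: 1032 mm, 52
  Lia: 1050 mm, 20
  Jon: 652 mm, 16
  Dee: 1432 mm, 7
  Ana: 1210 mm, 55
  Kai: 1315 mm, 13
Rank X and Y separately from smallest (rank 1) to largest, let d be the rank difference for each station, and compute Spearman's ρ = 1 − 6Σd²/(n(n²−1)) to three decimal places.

Ranks of variable 1: 2, 3, 1, 6, 4, 5
Ranks of variable 2: 5, 4, 3, 1, 6, 2
d = r₁ − r₂: -3, -1, -2, 5, -2, 3
d²: 9, 1, 4, 25, 4, 9; Σd² = 52
ρ = 1 − 6·52/(6·35) = 1 − 312/210 = -0.486

-0.486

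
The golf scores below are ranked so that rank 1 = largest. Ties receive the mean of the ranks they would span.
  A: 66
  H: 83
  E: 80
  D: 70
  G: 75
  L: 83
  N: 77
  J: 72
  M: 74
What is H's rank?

Sorted (descending): 83, 83, 80, 77, 75, 74, 72, 70, 66
The 2 values of 83 occupy positions 1–2 → average rank (1+2)/2 = 1.5.
H has value 83 → rank 1.5.

1.5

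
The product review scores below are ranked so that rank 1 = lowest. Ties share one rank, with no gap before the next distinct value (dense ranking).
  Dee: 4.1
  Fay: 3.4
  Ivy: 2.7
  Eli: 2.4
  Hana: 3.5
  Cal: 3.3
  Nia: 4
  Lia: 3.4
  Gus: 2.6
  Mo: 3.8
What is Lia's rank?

5

Sorted (ascending): 2.4, 2.6, 2.7, 3.3, 3.4, 3.4, 3.5, 3.8, 4, 4.1
The 2 values of 3.4 share dense rank 5.
Remaining distinct values take the next consecutive integers.
Lia has value 3.4 → rank 5.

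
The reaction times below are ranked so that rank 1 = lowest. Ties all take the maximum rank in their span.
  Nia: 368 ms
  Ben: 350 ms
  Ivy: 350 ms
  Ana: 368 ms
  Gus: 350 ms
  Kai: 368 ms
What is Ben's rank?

Sorted (ascending): 350, 350, 350, 368, 368, 368
The 3 values of 350 occupy positions 1–3 → each gets rank 3.
The 3 values of 368 occupy positions 4–6 → each gets rank 6.
Ben has value 350 ms → rank 3.

3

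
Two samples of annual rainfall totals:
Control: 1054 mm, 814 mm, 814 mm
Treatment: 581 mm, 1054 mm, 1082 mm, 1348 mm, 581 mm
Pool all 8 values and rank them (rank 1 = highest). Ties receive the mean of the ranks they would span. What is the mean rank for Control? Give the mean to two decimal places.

4.83

Sorted (descending): 1348, 1082, 1054, 1054, 814, 814, 581, 581
The 2 values of 1054 occupy positions 3–4 → average rank (3+4)/2 = 3.5.
The 2 values of 814 occupy positions 5–6 → average rank (5+6)/2 = 5.5.
The 2 values of 581 occupy positions 7–8 → average rank (7+8)/2 = 7.5.
Control values → pooled ranks: 1054→3.5, 814→5.5, 814→5.5
Mean rank = (3.5 + 5.5 + 5.5) / 3 = 4.83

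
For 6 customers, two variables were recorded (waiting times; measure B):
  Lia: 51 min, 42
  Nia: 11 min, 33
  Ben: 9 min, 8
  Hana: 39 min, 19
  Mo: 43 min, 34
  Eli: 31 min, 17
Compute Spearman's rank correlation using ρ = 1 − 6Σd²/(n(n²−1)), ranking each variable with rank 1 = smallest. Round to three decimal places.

0.829

Ranks of variable 1: 6, 2, 1, 4, 5, 3
Ranks of variable 2: 6, 4, 1, 3, 5, 2
d = r₁ − r₂: 0, -2, 0, 1, 0, 1
d²: 0, 4, 0, 1, 0, 1; Σd² = 6
ρ = 1 − 6·6/(6·35) = 1 − 36/210 = 0.829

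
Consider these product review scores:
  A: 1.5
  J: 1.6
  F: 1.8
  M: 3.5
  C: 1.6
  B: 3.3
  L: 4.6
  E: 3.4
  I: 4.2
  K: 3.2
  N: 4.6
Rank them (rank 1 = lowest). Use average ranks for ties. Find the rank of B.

Sorted (ascending): 1.5, 1.6, 1.6, 1.8, 3.2, 3.3, 3.4, 3.5, 4.2, 4.6, 4.6
The 2 values of 1.6 occupy positions 2–3 → average rank (2+3)/2 = 2.5.
The 2 values of 4.6 occupy positions 10–11 → average rank (10+11)/2 = 10.5.
B has value 3.3 → rank 6.

6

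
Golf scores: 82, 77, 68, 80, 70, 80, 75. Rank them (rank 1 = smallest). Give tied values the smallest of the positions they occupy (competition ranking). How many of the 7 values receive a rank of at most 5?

Sorted (ascending): 68, 70, 75, 77, 80, 80, 82
The 2 values of 80 occupy positions 5–6 → each gets rank 5.
Ranks ≤ 5: {1, 2, 3, 4, 5, 5} → 6 values.

6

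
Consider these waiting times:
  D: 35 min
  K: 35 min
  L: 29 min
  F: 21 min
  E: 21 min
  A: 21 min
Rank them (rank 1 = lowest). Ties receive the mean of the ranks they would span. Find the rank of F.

Sorted (ascending): 21, 21, 21, 29, 35, 35
The 3 values of 21 occupy positions 1–3 → average rank 2.
The 2 values of 35 occupy positions 5–6 → average rank (5+6)/2 = 5.5.
F has value 21 min → rank 2.

2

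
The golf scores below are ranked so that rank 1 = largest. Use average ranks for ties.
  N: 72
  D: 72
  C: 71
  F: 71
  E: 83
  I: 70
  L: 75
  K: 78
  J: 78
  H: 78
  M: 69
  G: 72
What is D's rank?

Sorted (descending): 83, 78, 78, 78, 75, 72, 72, 72, 71, 71, 70, 69
The 3 values of 78 occupy positions 2–4 → average rank 3.
The 3 values of 72 occupy positions 6–8 → average rank 7.
The 2 values of 71 occupy positions 9–10 → average rank (9+10)/2 = 9.5.
D has value 72 → rank 7.

7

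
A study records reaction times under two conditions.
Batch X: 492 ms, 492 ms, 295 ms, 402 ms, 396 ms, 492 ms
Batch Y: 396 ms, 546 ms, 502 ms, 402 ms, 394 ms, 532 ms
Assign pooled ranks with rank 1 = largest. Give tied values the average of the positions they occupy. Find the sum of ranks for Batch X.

44

Sorted (descending): 546, 532, 502, 492, 492, 492, 402, 402, 396, 396, 394, 295
The 3 values of 492 occupy positions 4–6 → average rank 5.
The 2 values of 402 occupy positions 7–8 → average rank (7+8)/2 = 7.5.
The 2 values of 396 occupy positions 9–10 → average rank (9+10)/2 = 9.5.
Batch X values → pooled ranks: 492→5, 492→5, 295→12, 402→7.5, 396→9.5, 492→5
Rank sum = 5 + 5 + 12 + 7.5 + 9.5 + 5 = 44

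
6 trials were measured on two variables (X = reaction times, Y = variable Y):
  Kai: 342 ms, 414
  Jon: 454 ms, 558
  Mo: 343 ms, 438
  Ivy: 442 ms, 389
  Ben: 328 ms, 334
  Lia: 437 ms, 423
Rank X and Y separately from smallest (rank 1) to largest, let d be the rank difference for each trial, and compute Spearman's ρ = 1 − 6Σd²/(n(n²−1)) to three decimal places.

0.600

Ranks of variable 1: 2, 6, 3, 5, 1, 4
Ranks of variable 2: 3, 6, 5, 2, 1, 4
d = r₁ − r₂: -1, 0, -2, 3, 0, 0
d²: 1, 0, 4, 9, 0, 0; Σd² = 14
ρ = 1 − 6·14/(6·35) = 1 − 84/210 = 0.600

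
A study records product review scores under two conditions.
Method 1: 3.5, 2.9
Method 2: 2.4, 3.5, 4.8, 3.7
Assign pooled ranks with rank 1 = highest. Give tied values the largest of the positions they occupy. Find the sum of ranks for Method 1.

Sorted (descending): 4.8, 3.7, 3.5, 3.5, 2.9, 2.4
The 2 values of 3.5 occupy positions 3–4 → each gets rank 4.
Method 1 values → pooled ranks: 3.5→4, 2.9→5
Rank sum = 4 + 5 = 9

9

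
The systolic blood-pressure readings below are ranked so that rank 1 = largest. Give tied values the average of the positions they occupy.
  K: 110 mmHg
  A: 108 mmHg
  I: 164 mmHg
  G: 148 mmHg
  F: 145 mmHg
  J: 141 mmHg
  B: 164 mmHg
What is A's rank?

Sorted (descending): 164, 164, 148, 145, 141, 110, 108
The 2 values of 164 occupy positions 1–2 → average rank (1+2)/2 = 1.5.
A has value 108 mmHg → rank 7.

7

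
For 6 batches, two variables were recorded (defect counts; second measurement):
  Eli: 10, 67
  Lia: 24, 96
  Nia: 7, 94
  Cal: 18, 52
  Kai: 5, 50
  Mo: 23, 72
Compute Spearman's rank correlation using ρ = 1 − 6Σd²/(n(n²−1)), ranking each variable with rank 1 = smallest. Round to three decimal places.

Ranks of variable 1: 3, 6, 2, 4, 1, 5
Ranks of variable 2: 3, 6, 5, 2, 1, 4
d = r₁ − r₂: 0, 0, -3, 2, 0, 1
d²: 0, 0, 9, 4, 0, 1; Σd² = 14
ρ = 1 − 6·14/(6·35) = 1 − 84/210 = 0.600

0.600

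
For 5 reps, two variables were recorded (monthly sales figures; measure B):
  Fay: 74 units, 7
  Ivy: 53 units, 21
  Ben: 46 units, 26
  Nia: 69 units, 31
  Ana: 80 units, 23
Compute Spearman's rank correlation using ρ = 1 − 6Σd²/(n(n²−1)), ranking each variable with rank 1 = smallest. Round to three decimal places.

-0.300

Ranks of variable 1: 4, 2, 1, 3, 5
Ranks of variable 2: 1, 2, 4, 5, 3
d = r₁ − r₂: 3, 0, -3, -2, 2
d²: 9, 0, 9, 4, 4; Σd² = 26
ρ = 1 − 6·26/(5·24) = 1 − 156/120 = -0.300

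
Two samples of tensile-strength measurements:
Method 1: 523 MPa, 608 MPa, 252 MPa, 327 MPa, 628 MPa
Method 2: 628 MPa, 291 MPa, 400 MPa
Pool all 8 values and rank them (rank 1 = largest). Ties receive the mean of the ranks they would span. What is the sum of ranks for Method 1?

Sorted (descending): 628, 628, 608, 523, 400, 327, 291, 252
The 2 values of 628 occupy positions 1–2 → average rank (1+2)/2 = 1.5.
Method 1 values → pooled ranks: 523→4, 608→3, 252→8, 327→6, 628→1.5
Rank sum = 4 + 3 + 8 + 6 + 1.5 = 22.5

22.5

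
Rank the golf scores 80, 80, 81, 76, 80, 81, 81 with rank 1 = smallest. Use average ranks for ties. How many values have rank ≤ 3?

Sorted (ascending): 76, 80, 80, 80, 81, 81, 81
The 3 values of 80 occupy positions 2–4 → average rank 3.
The 3 values of 81 occupy positions 5–7 → average rank 6.
Ranks ≤ 3: {1, 3, 3, 3} → 4 values.

4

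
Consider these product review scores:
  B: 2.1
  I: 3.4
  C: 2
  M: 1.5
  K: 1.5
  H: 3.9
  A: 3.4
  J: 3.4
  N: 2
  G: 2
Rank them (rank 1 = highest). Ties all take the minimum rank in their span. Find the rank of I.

Sorted (descending): 3.9, 3.4, 3.4, 3.4, 2.1, 2, 2, 2, 1.5, 1.5
The 3 values of 3.4 occupy positions 2–4 → each gets rank 2.
The 3 values of 2 occupy positions 6–8 → each gets rank 6.
The 2 values of 1.5 occupy positions 9–10 → each gets rank 9.
I has value 3.4 → rank 2.

2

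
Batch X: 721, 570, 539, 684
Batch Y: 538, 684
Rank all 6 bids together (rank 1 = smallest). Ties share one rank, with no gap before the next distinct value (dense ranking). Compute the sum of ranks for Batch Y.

Sorted (ascending): 538, 539, 570, 684, 684, 721
The 2 values of 684 share dense rank 4.
Remaining distinct values take the next consecutive integers.
Batch Y values → pooled ranks: 538→1, 684→4
Rank sum = 1 + 4 = 5

5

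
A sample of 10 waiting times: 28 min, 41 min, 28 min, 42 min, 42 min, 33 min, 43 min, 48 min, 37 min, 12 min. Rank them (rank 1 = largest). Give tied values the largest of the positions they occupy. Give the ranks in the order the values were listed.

Sorted (descending): 48, 43, 42, 42, 41, 37, 33, 28, 28, 12
The 2 values of 42 occupy positions 3–4 → each gets rank 4.
The 2 values of 28 occupy positions 8–9 → each gets rank 9.

9, 5, 9, 4, 4, 7, 2, 1, 6, 10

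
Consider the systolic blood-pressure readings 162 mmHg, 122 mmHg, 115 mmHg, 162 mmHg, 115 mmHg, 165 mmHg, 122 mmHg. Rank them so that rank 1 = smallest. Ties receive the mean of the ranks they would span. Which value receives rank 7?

165

Sorted (ascending): 115, 115, 122, 122, 162, 162, 165
The 2 values of 115 occupy positions 1–2 → average rank (1+2)/2 = 1.5.
The 2 values of 122 occupy positions 3–4 → average rank (3+4)/2 = 3.5.
The 2 values of 162 occupy positions 5–6 → average rank (5+6)/2 = 5.5.
Rank 7 → value 165.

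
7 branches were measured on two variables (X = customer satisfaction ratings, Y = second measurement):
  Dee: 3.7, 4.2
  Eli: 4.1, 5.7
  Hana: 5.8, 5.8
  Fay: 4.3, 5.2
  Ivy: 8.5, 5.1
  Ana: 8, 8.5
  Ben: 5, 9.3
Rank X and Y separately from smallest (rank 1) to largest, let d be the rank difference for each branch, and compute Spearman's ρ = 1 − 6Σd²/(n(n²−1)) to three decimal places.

0.321

Ranks of variable 1: 1, 2, 5, 3, 7, 6, 4
Ranks of variable 2: 1, 4, 5, 3, 2, 6, 7
d = r₁ − r₂: 0, -2, 0, 0, 5, 0, -3
d²: 0, 4, 0, 0, 25, 0, 9; Σd² = 38
ρ = 1 − 6·38/(7·48) = 1 − 228/336 = 0.321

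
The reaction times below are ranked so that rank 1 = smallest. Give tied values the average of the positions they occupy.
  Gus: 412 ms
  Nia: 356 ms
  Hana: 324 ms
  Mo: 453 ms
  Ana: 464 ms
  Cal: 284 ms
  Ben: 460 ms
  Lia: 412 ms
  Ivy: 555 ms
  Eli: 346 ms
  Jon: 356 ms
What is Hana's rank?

2

Sorted (ascending): 284, 324, 346, 356, 356, 412, 412, 453, 460, 464, 555
The 2 values of 356 occupy positions 4–5 → average rank (4+5)/2 = 4.5.
The 2 values of 412 occupy positions 6–7 → average rank (6+7)/2 = 6.5.
Hana has value 324 ms → rank 2.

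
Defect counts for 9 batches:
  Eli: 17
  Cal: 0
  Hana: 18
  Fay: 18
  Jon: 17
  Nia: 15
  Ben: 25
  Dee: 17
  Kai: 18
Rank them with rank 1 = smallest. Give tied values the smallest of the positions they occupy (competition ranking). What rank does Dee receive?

3

Sorted (ascending): 0, 15, 17, 17, 17, 18, 18, 18, 25
The 3 values of 17 occupy positions 3–5 → each gets rank 3.
The 3 values of 18 occupy positions 6–8 → each gets rank 6.
Dee has value 17 → rank 3.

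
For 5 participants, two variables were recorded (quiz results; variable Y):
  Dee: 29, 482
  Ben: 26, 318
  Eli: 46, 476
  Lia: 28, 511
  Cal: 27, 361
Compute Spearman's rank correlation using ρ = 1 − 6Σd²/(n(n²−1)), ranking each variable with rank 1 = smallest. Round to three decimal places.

0.600

Ranks of variable 1: 4, 1, 5, 3, 2
Ranks of variable 2: 4, 1, 3, 5, 2
d = r₁ − r₂: 0, 0, 2, -2, 0
d²: 0, 0, 4, 4, 0; Σd² = 8
ρ = 1 − 6·8/(5·24) = 1 − 48/120 = 0.600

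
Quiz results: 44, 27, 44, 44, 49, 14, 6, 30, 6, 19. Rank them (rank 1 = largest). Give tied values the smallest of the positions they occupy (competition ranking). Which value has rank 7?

Sorted (descending): 49, 44, 44, 44, 30, 27, 19, 14, 6, 6
The 3 values of 44 occupy positions 2–4 → each gets rank 2.
The 2 values of 6 occupy positions 9–10 → each gets rank 9.
Rank 7 → value 19.

19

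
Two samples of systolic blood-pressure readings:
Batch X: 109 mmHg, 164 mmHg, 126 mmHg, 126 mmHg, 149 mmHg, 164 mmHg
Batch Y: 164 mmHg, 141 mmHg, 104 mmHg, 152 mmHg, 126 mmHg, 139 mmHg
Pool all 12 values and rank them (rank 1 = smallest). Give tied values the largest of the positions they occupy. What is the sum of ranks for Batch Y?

Sorted (ascending): 104, 109, 126, 126, 126, 139, 141, 149, 152, 164, 164, 164
The 3 values of 126 occupy positions 3–5 → each gets rank 5.
The 3 values of 164 occupy positions 10–12 → each gets rank 12.
Batch Y values → pooled ranks: 164→12, 141→7, 104→1, 152→9, 126→5, 139→6
Rank sum = 12 + 7 + 1 + 9 + 5 + 6 = 40

40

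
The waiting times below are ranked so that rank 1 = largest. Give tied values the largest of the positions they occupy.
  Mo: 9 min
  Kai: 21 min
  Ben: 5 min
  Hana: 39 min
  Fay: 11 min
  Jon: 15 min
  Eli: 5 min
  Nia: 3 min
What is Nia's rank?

8

Sorted (descending): 39, 21, 15, 11, 9, 5, 5, 3
The 2 values of 5 occupy positions 6–7 → each gets rank 7.
Nia has value 3 min → rank 8.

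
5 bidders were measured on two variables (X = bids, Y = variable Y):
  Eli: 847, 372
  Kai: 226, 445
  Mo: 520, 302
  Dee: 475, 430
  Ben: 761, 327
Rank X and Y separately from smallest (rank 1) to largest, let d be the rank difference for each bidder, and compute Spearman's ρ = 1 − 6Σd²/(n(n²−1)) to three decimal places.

-0.600

Ranks of variable 1: 5, 1, 3, 2, 4
Ranks of variable 2: 3, 5, 1, 4, 2
d = r₁ − r₂: 2, -4, 2, -2, 2
d²: 4, 16, 4, 4, 4; Σd² = 32
ρ = 1 − 6·32/(5·24) = 1 − 192/120 = -0.600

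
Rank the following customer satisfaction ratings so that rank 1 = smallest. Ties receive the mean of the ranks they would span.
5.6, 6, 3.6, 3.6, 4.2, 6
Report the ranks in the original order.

Sorted (ascending): 3.6, 3.6, 4.2, 5.6, 6, 6
The 2 values of 3.6 occupy positions 1–2 → average rank (1+2)/2 = 1.5.
The 2 values of 6 occupy positions 5–6 → average rank (5+6)/2 = 5.5.

4, 5.5, 1.5, 1.5, 3, 5.5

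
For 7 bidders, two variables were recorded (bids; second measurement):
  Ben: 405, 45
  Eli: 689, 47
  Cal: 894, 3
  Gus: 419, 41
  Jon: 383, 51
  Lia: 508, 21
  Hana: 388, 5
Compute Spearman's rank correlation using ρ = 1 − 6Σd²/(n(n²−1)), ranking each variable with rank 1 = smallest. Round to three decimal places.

Ranks of variable 1: 3, 6, 7, 4, 1, 5, 2
Ranks of variable 2: 5, 6, 1, 4, 7, 3, 2
d = r₁ − r₂: -2, 0, 6, 0, -6, 2, 0
d²: 4, 0, 36, 0, 36, 4, 0; Σd² = 80
ρ = 1 − 6·80/(7·48) = 1 − 480/336 = -0.429

-0.429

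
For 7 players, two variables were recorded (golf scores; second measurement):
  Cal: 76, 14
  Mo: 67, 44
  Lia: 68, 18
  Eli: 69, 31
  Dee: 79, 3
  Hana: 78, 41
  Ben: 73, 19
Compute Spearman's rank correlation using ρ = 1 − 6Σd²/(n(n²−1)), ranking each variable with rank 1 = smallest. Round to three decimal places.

Ranks of variable 1: 5, 1, 2, 3, 7, 6, 4
Ranks of variable 2: 2, 7, 3, 5, 1, 6, 4
d = r₁ − r₂: 3, -6, -1, -2, 6, 0, 0
d²: 9, 36, 1, 4, 36, 0, 0; Σd² = 86
ρ = 1 − 6·86/(7·48) = 1 − 516/336 = -0.536

-0.536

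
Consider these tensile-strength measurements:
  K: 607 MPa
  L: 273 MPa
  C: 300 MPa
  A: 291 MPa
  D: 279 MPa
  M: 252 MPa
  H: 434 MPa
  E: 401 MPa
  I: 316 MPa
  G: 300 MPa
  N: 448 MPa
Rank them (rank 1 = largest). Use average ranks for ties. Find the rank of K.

1

Sorted (descending): 607, 448, 434, 401, 316, 300, 300, 291, 279, 273, 252
The 2 values of 300 occupy positions 6–7 → average rank (6+7)/2 = 6.5.
K has value 607 MPa → rank 1.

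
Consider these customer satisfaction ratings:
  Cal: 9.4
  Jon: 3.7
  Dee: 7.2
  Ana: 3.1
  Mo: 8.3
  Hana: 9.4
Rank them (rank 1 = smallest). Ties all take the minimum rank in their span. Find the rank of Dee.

3

Sorted (ascending): 3.1, 3.7, 7.2, 8.3, 9.4, 9.4
The 2 values of 9.4 occupy positions 5–6 → each gets rank 5.
Dee has value 7.2 → rank 3.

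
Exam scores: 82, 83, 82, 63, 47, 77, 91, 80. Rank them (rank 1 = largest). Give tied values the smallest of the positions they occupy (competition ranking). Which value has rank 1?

91

Sorted (descending): 91, 83, 82, 82, 80, 77, 63, 47
The 2 values of 82 occupy positions 3–4 → each gets rank 3.
Rank 1 → value 91.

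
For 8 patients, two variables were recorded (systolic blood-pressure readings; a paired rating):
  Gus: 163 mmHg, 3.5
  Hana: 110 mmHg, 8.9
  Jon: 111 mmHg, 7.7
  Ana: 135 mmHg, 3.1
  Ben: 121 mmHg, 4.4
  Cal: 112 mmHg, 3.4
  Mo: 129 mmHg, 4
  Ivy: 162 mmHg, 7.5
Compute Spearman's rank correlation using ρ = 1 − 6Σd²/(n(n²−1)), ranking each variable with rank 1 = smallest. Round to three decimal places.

Ranks of variable 1: 8, 1, 2, 6, 4, 3, 5, 7
Ranks of variable 2: 3, 8, 7, 1, 5, 2, 4, 6
d = r₁ − r₂: 5, -7, -5, 5, -1, 1, 1, 1
d²: 25, 49, 25, 25, 1, 1, 1, 1; Σd² = 128
ρ = 1 − 6·128/(8·63) = 1 − 768/504 = -0.524

-0.524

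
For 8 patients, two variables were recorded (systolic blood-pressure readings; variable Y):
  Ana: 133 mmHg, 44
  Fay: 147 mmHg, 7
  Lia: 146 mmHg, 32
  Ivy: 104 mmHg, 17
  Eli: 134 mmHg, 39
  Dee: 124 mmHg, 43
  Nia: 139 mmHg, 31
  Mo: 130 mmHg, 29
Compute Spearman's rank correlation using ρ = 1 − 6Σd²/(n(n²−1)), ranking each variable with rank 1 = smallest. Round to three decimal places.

-0.190

Ranks of variable 1: 4, 8, 7, 1, 5, 2, 6, 3
Ranks of variable 2: 8, 1, 5, 2, 6, 7, 4, 3
d = r₁ − r₂: -4, 7, 2, -1, -1, -5, 2, 0
d²: 16, 49, 4, 1, 1, 25, 4, 0; Σd² = 100
ρ = 1 − 6·100/(8·63) = 1 − 600/504 = -0.190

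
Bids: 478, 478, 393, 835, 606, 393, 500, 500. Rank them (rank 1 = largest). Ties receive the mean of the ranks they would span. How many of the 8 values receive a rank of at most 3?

2

Sorted (descending): 835, 606, 500, 500, 478, 478, 393, 393
The 2 values of 500 occupy positions 3–4 → average rank (3+4)/2 = 3.5.
The 2 values of 478 occupy positions 5–6 → average rank (5+6)/2 = 5.5.
The 2 values of 393 occupy positions 7–8 → average rank (7+8)/2 = 7.5.
Ranks ≤ 3: {1, 2} → 2 values.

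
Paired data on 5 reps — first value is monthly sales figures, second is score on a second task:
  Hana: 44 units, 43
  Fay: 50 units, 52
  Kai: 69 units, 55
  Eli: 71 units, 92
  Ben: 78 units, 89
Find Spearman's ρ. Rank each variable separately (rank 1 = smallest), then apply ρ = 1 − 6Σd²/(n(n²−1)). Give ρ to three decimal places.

Ranks of variable 1: 1, 2, 3, 4, 5
Ranks of variable 2: 1, 2, 3, 5, 4
d = r₁ − r₂: 0, 0, 0, -1, 1
d²: 0, 0, 0, 1, 1; Σd² = 2
ρ = 1 − 6·2/(5·24) = 1 − 12/120 = 0.900

0.900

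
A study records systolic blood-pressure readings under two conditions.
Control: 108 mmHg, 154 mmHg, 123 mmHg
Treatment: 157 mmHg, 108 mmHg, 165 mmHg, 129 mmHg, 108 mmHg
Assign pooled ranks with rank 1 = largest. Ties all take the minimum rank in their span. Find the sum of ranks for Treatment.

19

Sorted (descending): 165, 157, 154, 129, 123, 108, 108, 108
The 3 values of 108 occupy positions 6–8 → each gets rank 6.
Treatment values → pooled ranks: 157→2, 108→6, 165→1, 129→4, 108→6
Rank sum = 2 + 6 + 1 + 4 + 6 = 19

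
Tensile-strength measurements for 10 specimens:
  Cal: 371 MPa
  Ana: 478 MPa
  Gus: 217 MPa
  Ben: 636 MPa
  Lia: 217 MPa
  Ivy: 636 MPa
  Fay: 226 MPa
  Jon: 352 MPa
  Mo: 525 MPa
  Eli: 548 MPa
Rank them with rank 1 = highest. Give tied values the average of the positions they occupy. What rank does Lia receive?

9.5

Sorted (descending): 636, 636, 548, 525, 478, 371, 352, 226, 217, 217
The 2 values of 636 occupy positions 1–2 → average rank (1+2)/2 = 1.5.
The 2 values of 217 occupy positions 9–10 → average rank (9+10)/2 = 9.5.
Lia has value 217 MPa → rank 9.5.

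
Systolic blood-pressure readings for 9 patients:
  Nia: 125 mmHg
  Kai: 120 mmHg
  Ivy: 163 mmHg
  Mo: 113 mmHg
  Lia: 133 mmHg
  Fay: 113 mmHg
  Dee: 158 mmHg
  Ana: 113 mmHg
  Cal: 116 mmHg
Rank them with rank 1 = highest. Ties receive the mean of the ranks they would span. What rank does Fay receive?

Sorted (descending): 163, 158, 133, 125, 120, 116, 113, 113, 113
The 3 values of 113 occupy positions 7–9 → average rank 8.
Fay has value 113 mmHg → rank 8.

8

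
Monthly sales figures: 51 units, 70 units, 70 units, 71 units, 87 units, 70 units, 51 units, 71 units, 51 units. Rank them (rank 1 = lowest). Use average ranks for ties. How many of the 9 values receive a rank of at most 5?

Sorted (ascending): 51, 51, 51, 70, 70, 70, 71, 71, 87
The 3 values of 51 occupy positions 1–3 → average rank 2.
The 3 values of 70 occupy positions 4–6 → average rank 5.
The 2 values of 71 occupy positions 7–8 → average rank (7+8)/2 = 7.5.
Ranks ≤ 5: {2, 2, 2, 5, 5, 5} → 6 values.

6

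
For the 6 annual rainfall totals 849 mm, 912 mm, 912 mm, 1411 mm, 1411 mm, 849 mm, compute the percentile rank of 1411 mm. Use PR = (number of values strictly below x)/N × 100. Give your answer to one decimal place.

66.7

N = 6.
Strictly below 1411: 4. Equal to 1411: 2.
PR = 4/6 × 100 = 66.7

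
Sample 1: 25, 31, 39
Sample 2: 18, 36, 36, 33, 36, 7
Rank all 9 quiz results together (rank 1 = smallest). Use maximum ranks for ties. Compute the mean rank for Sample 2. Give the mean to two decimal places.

Sorted (ascending): 7, 18, 25, 31, 33, 36, 36, 36, 39
The 3 values of 36 occupy positions 6–8 → each gets rank 8.
Sample 2 values → pooled ranks: 18→2, 36→8, 36→8, 33→5, 36→8, 7→1
Mean rank = (2 + 8 + 8 + 5 + 8 + 1) / 6 = 5.33

5.33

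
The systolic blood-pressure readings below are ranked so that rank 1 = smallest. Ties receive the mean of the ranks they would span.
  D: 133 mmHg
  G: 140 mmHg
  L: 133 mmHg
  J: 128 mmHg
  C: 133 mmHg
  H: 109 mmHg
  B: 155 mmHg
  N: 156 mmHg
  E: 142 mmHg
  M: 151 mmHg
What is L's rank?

Sorted (ascending): 109, 128, 133, 133, 133, 140, 142, 151, 155, 156
The 3 values of 133 occupy positions 3–5 → average rank 4.
L has value 133 mmHg → rank 4.

4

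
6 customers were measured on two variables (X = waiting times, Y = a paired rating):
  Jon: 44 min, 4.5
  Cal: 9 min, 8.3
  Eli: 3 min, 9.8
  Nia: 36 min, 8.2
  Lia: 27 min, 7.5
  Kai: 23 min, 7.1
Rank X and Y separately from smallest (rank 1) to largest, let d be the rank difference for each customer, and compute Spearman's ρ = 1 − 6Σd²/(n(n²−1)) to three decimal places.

Ranks of variable 1: 6, 2, 1, 5, 4, 3
Ranks of variable 2: 1, 5, 6, 4, 3, 2
d = r₁ − r₂: 5, -3, -5, 1, 1, 1
d²: 25, 9, 25, 1, 1, 1; Σd² = 62
ρ = 1 − 6·62/(6·35) = 1 − 372/210 = -0.771

-0.771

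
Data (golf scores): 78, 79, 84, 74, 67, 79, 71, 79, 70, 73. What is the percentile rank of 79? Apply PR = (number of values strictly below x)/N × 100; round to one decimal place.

60.0

N = 10.
Strictly below 79: 6. Equal to 79: 3.
PR = 6/10 × 100 = 60.0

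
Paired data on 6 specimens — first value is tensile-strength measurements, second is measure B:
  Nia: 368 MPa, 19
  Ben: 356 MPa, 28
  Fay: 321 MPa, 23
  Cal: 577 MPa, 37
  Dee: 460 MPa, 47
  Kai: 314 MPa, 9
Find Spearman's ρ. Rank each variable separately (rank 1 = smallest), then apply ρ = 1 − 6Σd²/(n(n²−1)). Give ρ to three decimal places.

Ranks of variable 1: 4, 3, 2, 6, 5, 1
Ranks of variable 2: 2, 4, 3, 5, 6, 1
d = r₁ − r₂: 2, -1, -1, 1, -1, 0
d²: 4, 1, 1, 1, 1, 0; Σd² = 8
ρ = 1 − 6·8/(6·35) = 1 − 48/210 = 0.771

0.771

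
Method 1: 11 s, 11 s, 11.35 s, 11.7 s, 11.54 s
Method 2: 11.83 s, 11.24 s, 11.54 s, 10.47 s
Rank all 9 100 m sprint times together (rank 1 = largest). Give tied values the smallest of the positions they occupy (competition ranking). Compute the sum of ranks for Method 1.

Sorted (descending): 11.83, 11.7, 11.54, 11.54, 11.35, 11.24, 11, 11, 10.47
The 2 values of 11.54 occupy positions 3–4 → each gets rank 3.
The 2 values of 11 occupy positions 7–8 → each gets rank 7.
Method 1 values → pooled ranks: 11→7, 11→7, 11.35→5, 11.7→2, 11.54→3
Rank sum = 7 + 7 + 5 + 2 + 3 = 24

24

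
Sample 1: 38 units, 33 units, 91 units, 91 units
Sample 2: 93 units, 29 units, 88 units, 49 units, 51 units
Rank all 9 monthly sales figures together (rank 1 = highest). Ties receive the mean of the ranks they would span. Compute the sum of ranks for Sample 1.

20

Sorted (descending): 93, 91, 91, 88, 51, 49, 38, 33, 29
The 2 values of 91 occupy positions 2–3 → average rank (2+3)/2 = 2.5.
Sample 1 values → pooled ranks: 38→7, 33→8, 91→2.5, 91→2.5
Rank sum = 7 + 8 + 2.5 + 2.5 = 20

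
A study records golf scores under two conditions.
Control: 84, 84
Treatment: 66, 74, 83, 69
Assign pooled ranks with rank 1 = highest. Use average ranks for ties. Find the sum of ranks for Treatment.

Sorted (descending): 84, 84, 83, 74, 69, 66
The 2 values of 84 occupy positions 1–2 → average rank (1+2)/2 = 1.5.
Treatment values → pooled ranks: 66→6, 74→4, 83→3, 69→5
Rank sum = 6 + 4 + 3 + 5 = 18

18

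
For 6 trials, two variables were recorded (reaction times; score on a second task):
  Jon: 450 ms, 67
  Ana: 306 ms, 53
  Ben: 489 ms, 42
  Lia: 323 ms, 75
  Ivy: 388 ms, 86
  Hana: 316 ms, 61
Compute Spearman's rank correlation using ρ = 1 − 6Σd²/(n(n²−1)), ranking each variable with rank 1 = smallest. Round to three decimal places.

-0.029

Ranks of variable 1: 5, 1, 6, 3, 4, 2
Ranks of variable 2: 4, 2, 1, 5, 6, 3
d = r₁ − r₂: 1, -1, 5, -2, -2, -1
d²: 1, 1, 25, 4, 4, 1; Σd² = 36
ρ = 1 − 6·36/(6·35) = 1 − 216/210 = -0.029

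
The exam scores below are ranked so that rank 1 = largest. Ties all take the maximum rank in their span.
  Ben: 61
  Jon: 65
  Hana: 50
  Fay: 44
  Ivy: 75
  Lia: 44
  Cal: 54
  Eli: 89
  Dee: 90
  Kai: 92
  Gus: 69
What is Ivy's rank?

4

Sorted (descending): 92, 90, 89, 75, 69, 65, 61, 54, 50, 44, 44
The 2 values of 44 occupy positions 10–11 → each gets rank 11.
Ivy has value 75 → rank 4.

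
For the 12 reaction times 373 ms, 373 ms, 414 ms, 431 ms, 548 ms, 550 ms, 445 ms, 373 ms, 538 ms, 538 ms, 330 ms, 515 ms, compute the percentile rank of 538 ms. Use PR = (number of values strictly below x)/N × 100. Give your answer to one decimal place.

66.7

N = 12.
Strictly below 538: 8. Equal to 538: 2.
PR = 8/12 × 100 = 66.7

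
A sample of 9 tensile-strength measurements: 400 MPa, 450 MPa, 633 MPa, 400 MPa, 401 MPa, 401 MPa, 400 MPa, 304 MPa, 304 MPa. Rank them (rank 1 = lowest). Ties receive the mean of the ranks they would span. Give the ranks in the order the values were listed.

Sorted (ascending): 304, 304, 400, 400, 400, 401, 401, 450, 633
The 2 values of 304 occupy positions 1–2 → average rank (1+2)/2 = 1.5.
The 3 values of 400 occupy positions 3–5 → average rank 4.
The 2 values of 401 occupy positions 6–7 → average rank (6+7)/2 = 6.5.

4, 8, 9, 4, 6.5, 6.5, 4, 1.5, 1.5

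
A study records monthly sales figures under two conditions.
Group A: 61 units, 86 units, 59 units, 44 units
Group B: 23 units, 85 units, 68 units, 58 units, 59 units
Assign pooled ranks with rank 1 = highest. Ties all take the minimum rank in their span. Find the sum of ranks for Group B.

Sorted (descending): 86, 85, 68, 61, 59, 59, 58, 44, 23
The 2 values of 59 occupy positions 5–6 → each gets rank 5.
Group B values → pooled ranks: 23→9, 85→2, 68→3, 58→7, 59→5
Rank sum = 9 + 2 + 3 + 7 + 5 = 26

26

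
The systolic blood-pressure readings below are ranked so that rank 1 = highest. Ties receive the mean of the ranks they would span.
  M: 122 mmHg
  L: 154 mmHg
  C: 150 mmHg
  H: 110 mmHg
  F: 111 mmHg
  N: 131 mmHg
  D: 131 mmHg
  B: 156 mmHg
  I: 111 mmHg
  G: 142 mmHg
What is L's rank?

Sorted (descending): 156, 154, 150, 142, 131, 131, 122, 111, 111, 110
The 2 values of 131 occupy positions 5–6 → average rank (5+6)/2 = 5.5.
The 2 values of 111 occupy positions 8–9 → average rank (8+9)/2 = 8.5.
L has value 154 mmHg → rank 2.

2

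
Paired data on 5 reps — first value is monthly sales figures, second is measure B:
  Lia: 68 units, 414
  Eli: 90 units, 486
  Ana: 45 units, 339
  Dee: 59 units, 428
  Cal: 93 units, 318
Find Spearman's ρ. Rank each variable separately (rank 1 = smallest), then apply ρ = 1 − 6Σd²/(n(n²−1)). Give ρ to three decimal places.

-0.100

Ranks of variable 1: 3, 4, 1, 2, 5
Ranks of variable 2: 3, 5, 2, 4, 1
d = r₁ − r₂: 0, -1, -1, -2, 4
d²: 0, 1, 1, 4, 16; Σd² = 22
ρ = 1 − 6·22/(5·24) = 1 − 132/120 = -0.100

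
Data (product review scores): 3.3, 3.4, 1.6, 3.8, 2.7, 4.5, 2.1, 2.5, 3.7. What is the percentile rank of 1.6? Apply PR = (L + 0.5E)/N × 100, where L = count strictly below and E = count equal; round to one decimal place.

N = 9.
Strictly below 1.6: 0. Equal to 1.6: 1.
PR = (0 + 0.5·1)/9 × 100 = 5.6

5.6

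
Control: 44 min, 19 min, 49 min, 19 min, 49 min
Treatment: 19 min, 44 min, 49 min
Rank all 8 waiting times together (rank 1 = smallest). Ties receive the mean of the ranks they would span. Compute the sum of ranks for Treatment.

13.5

Sorted (ascending): 19, 19, 19, 44, 44, 49, 49, 49
The 3 values of 19 occupy positions 1–3 → average rank 2.
The 2 values of 44 occupy positions 4–5 → average rank (4+5)/2 = 4.5.
The 3 values of 49 occupy positions 6–8 → average rank 7.
Treatment values → pooled ranks: 19→2, 44→4.5, 49→7
Rank sum = 2 + 4.5 + 7 = 13.5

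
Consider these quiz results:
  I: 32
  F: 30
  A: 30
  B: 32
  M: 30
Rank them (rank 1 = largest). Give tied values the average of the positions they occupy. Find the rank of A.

Sorted (descending): 32, 32, 30, 30, 30
The 2 values of 32 occupy positions 1–2 → average rank (1+2)/2 = 1.5.
The 3 values of 30 occupy positions 3–5 → average rank 4.
A has value 30 → rank 4.

4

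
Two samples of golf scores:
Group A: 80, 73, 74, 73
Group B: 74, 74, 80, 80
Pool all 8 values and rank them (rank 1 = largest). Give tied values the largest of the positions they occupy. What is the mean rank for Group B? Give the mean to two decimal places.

4.50

Sorted (descending): 80, 80, 80, 74, 74, 74, 73, 73
The 3 values of 80 occupy positions 1–3 → each gets rank 3.
The 3 values of 74 occupy positions 4–6 → each gets rank 6.
The 2 values of 73 occupy positions 7–8 → each gets rank 8.
Group B values → pooled ranks: 74→6, 74→6, 80→3, 80→3
Mean rank = (6 + 6 + 3 + 3) / 4 = 4.50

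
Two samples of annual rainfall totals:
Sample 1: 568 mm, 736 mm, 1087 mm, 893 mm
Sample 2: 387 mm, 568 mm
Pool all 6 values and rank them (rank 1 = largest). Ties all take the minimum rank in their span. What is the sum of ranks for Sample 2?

Sorted (descending): 1087, 893, 736, 568, 568, 387
The 2 values of 568 occupy positions 4–5 → each gets rank 4.
Sample 2 values → pooled ranks: 387→6, 568→4
Rank sum = 6 + 4 = 10

10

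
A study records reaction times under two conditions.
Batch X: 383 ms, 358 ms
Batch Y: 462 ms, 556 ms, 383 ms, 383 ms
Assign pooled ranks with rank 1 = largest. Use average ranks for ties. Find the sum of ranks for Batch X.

10

Sorted (descending): 556, 462, 383, 383, 383, 358
The 3 values of 383 occupy positions 3–5 → average rank 4.
Batch X values → pooled ranks: 383→4, 358→6
Rank sum = 4 + 6 = 10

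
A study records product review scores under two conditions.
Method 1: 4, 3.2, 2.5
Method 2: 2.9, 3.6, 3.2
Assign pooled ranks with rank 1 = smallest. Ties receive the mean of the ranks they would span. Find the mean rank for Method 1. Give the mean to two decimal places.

3.50

Sorted (ascending): 2.5, 2.9, 3.2, 3.2, 3.6, 4
The 2 values of 3.2 occupy positions 3–4 → average rank (3+4)/2 = 3.5.
Method 1 values → pooled ranks: 4→6, 3.2→3.5, 2.5→1
Mean rank = (6 + 3.5 + 1) / 3 = 3.50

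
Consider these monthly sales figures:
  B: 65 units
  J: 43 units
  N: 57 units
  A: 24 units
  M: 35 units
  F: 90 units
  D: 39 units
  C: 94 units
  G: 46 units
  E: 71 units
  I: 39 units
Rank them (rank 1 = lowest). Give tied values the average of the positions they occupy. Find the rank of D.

3.5

Sorted (ascending): 24, 35, 39, 39, 43, 46, 57, 65, 71, 90, 94
The 2 values of 39 occupy positions 3–4 → average rank (3+4)/2 = 3.5.
D has value 39 units → rank 3.5.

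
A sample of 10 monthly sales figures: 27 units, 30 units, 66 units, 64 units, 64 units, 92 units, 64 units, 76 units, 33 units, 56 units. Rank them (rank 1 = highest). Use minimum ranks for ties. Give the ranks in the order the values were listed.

10, 9, 3, 4, 4, 1, 4, 2, 8, 7

Sorted (descending): 92, 76, 66, 64, 64, 64, 56, 33, 30, 27
The 3 values of 64 occupy positions 4–6 → each gets rank 4.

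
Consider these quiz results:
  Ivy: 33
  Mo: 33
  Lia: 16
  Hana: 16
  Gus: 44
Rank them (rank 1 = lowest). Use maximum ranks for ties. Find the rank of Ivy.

Sorted (ascending): 16, 16, 33, 33, 44
The 2 values of 16 occupy positions 1–2 → each gets rank 2.
The 2 values of 33 occupy positions 3–4 → each gets rank 4.
Ivy has value 33 → rank 4.

4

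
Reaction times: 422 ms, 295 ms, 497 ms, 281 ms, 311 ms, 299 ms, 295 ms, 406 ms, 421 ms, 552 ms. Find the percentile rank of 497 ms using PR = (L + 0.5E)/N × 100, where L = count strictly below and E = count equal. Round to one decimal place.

85.0

N = 10.
Strictly below 497: 8. Equal to 497: 1.
PR = (8 + 0.5·1)/10 × 100 = 85.0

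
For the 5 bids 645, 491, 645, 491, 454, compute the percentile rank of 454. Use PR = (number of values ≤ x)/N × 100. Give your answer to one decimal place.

N = 5.
Strictly below 454: 0. Equal to 454: 1.
PR = 1/5 × 100 = 20.0

20.0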